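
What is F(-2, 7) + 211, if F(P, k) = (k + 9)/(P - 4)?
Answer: 625/3 ≈ 208.33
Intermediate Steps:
F(P, k) = (9 + k)/(-4 + P)
F(-2, 7) + 211 = (9 + 7)/(-4 - 2) + 211 = 16/(-6) + 211 = -⅙*16 + 211 = -8/3 + 211 = 625/3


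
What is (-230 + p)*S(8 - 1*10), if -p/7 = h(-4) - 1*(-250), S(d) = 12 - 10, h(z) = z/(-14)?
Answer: -3964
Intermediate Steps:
h(z) = -z/14 (h(z) = z*(-1/14) = -z/14)
S(d) = 2
p = -1752 (p = -7*(-1/14*(-4) - 1*(-250)) = -7*(2/7 + 250) = -7*1752/7 = -1752)
(-230 + p)*S(8 - 1*10) = (-230 - 1752)*2 = -1982*2 = -3964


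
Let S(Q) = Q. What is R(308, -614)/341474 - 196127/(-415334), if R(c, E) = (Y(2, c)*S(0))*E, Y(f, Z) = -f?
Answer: 196127/415334 ≈ 0.47222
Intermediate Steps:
R(c, E) = 0 (R(c, E) = (-1*2*0)*E = (-2*0)*E = 0*E = 0)
R(308, -614)/341474 - 196127/(-415334) = 0/341474 - 196127/(-415334) = 0*(1/341474) - 196127*(-1/415334) = 0 + 196127/415334 = 196127/415334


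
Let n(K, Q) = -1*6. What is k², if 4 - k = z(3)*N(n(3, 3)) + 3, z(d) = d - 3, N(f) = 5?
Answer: 1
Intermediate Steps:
n(K, Q) = -6
z(d) = -3 + d
k = 1 (k = 4 - ((-3 + 3)*5 + 3) = 4 - (0*5 + 3) = 4 - (0 + 3) = 4 - 1*3 = 4 - 3 = 1)
k² = 1² = 1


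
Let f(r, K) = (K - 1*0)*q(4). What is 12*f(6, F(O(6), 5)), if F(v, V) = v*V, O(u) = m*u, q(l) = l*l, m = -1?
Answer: -5760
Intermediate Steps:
q(l) = l**2
O(u) = -u
F(v, V) = V*v
f(r, K) = 16*K (f(r, K) = (K - 1*0)*4**2 = (K + 0)*16 = K*16 = 16*K)
12*f(6, F(O(6), 5)) = 12*(16*(5*(-1*6))) = 12*(16*(5*(-6))) = 12*(16*(-30)) = 12*(-480) = -5760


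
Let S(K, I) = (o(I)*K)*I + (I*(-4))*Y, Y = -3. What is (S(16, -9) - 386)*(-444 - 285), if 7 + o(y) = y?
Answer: -1319490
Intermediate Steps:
o(y) = -7 + y
S(K, I) = 12*I + I*K*(-7 + I) (S(K, I) = ((-7 + I)*K)*I + (I*(-4))*(-3) = (K*(-7 + I))*I - 4*I*(-3) = I*K*(-7 + I) + 12*I = 12*I + I*K*(-7 + I))
(S(16, -9) - 386)*(-444 - 285) = (-9*(12 + 16*(-7 - 9)) - 386)*(-444 - 285) = (-9*(12 + 16*(-16)) - 386)*(-729) = (-9*(12 - 256) - 386)*(-729) = (-9*(-244) - 386)*(-729) = (2196 - 386)*(-729) = 1810*(-729) = -1319490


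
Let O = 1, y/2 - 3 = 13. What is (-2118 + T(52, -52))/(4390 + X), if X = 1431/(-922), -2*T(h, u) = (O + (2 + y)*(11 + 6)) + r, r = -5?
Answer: -2217410/4046149 ≈ -0.54803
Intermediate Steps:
y = 32 (y = 6 + 2*13 = 6 + 26 = 32)
T(h, u) = -287 (T(h, u) = -((1 + (2 + 32)*(11 + 6)) - 5)/2 = -((1 + 34*17) - 5)/2 = -((1 + 578) - 5)/2 = -(579 - 5)/2 = -1/2*574 = -287)
X = -1431/922 (X = 1431*(-1/922) = -1431/922 ≈ -1.5521)
(-2118 + T(52, -52))/(4390 + X) = (-2118 - 287)/(4390 - 1431/922) = -2405/4046149/922 = -2405*922/4046149 = -2217410/4046149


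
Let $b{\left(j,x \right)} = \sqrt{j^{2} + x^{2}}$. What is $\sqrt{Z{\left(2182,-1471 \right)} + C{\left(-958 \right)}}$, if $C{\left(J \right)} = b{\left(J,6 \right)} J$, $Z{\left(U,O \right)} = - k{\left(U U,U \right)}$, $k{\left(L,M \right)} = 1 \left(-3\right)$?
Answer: $\sqrt{3 - 9580 \sqrt{9178}} \approx 958.01 i$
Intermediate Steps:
$k{\left(L,M \right)} = -3$
$Z{\left(U,O \right)} = 3$ ($Z{\left(U,O \right)} = \left(-1\right) \left(-3\right) = 3$)
$C{\left(J \right)} = J \sqrt{36 + J^{2}}$ ($C{\left(J \right)} = \sqrt{J^{2} + 6^{2}} J = \sqrt{J^{2} + 36} J = \sqrt{36 + J^{2}} J = J \sqrt{36 + J^{2}}$)
$\sqrt{Z{\left(2182,-1471 \right)} + C{\left(-958 \right)}} = \sqrt{3 - 958 \sqrt{36 + \left(-958\right)^{2}}} = \sqrt{3 - 958 \sqrt{36 + 917764}} = \sqrt{3 - 958 \sqrt{917800}} = \sqrt{3 - 958 \cdot 10 \sqrt{9178}} = \sqrt{3 - 9580 \sqrt{9178}}$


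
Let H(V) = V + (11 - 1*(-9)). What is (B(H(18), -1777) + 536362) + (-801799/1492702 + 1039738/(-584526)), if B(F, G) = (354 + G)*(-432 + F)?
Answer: 478588396326595849/436261564626 ≈ 1.0970e+6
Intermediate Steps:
H(V) = 20 + V (H(V) = V + (11 + 9) = V + 20 = 20 + V)
B(F, G) = (-432 + F)*(354 + G)
(B(H(18), -1777) + 536362) + (-801799/1492702 + 1039738/(-584526)) = ((-152928 - 432*(-1777) + 354*(20 + 18) + (20 + 18)*(-1777)) + 536362) + (-801799/1492702 + 1039738/(-584526)) = ((-152928 + 767664 + 354*38 + 38*(-1777)) + 536362) + (-801799*1/1492702 + 1039738*(-1/584526)) = ((-152928 + 767664 + 13452 - 67526) + 536362) + (-801799/1492702 - 519869/292263) = (560662 + 536362) - 1010345677175/436261564626 = 1097024 - 1010345677175/436261564626 = 478588396326595849/436261564626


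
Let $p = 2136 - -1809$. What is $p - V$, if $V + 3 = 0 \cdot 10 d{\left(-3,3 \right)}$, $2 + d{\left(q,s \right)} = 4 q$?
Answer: $3948$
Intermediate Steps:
$d{\left(q,s \right)} = -2 + 4 q$
$p = 3945$ ($p = 2136 + 1809 = 3945$)
$V = -3$ ($V = -3 + 0 \cdot 10 \left(-2 + 4 \left(-3\right)\right) = -3 + 0 \left(-2 - 12\right) = -3 + 0 \left(-14\right) = -3 + 0 = -3$)
$p - V = 3945 - -3 = 3945 + 3 = 3948$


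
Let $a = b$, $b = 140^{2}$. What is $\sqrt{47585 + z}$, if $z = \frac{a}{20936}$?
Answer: $\frac{\sqrt{325901277715}}{2617} \approx 218.14$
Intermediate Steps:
$b = 19600$
$a = 19600$
$z = \frac{2450}{2617}$ ($z = \frac{19600}{20936} = 19600 \cdot \frac{1}{20936} = \frac{2450}{2617} \approx 0.93619$)
$\sqrt{47585 + z} = \sqrt{47585 + \frac{2450}{2617}} = \sqrt{\frac{124532395}{2617}} = \frac{\sqrt{325901277715}}{2617}$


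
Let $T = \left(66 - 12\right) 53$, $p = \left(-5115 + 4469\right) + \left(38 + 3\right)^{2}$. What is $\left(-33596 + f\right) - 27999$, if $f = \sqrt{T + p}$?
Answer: $-61595 + 3 \sqrt{433} \approx -61533.0$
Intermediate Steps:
$p = 1035$ ($p = -646 + 41^{2} = -646 + 1681 = 1035$)
$T = 2862$ ($T = 54 \cdot 53 = 2862$)
$f = 3 \sqrt{433}$ ($f = \sqrt{2862 + 1035} = \sqrt{3897} = 3 \sqrt{433} \approx 62.426$)
$\left(-33596 + f\right) - 27999 = \left(-33596 + 3 \sqrt{433}\right) - 27999 = -61595 + 3 \sqrt{433}$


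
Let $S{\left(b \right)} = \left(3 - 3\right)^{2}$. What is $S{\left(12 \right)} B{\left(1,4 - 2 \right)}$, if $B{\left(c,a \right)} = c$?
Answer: $0$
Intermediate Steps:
$S{\left(b \right)} = 0$ ($S{\left(b \right)} = 0^{2} = 0$)
$S{\left(12 \right)} B{\left(1,4 - 2 \right)} = 0 \cdot 1 = 0$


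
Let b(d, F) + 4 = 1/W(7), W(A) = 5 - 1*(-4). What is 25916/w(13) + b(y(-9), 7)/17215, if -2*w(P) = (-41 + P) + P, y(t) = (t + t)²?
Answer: 535372693/154935 ≈ 3455.5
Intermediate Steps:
W(A) = 9 (W(A) = 5 + 4 = 9)
y(t) = 4*t² (y(t) = (2*t)² = 4*t²)
b(d, F) = -35/9 (b(d, F) = -4 + 1/9 = -4 + ⅑ = -35/9)
w(P) = 41/2 - P (w(P) = -((-41 + P) + P)/2 = -(-41 + 2*P)/2 = 41/2 - P)
25916/w(13) + b(y(-9), 7)/17215 = 25916/(41/2 - 1*13) - 35/9/17215 = 25916/(41/2 - 13) - 35/9*1/17215 = 25916/(15/2) - 7/30987 = 25916*(2/15) - 7/30987 = 51832/15 - 7/30987 = 535372693/154935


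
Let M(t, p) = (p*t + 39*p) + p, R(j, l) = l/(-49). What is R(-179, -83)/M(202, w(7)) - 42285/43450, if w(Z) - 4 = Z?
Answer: -25054384/25761505 ≈ -0.97255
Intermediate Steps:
R(j, l) = -l/49 (R(j, l) = l*(-1/49) = -l/49)
w(Z) = 4 + Z
M(t, p) = 40*p + p*t (M(t, p) = (39*p + p*t) + p = 40*p + p*t)
R(-179, -83)/M(202, w(7)) - 42285/43450 = (-1/49*(-83))/(((4 + 7)*(40 + 202))) - 42285/43450 = 83/(49*((11*242))) - 42285*1/43450 = (83/49)/2662 - 8457/8690 = (83/49)*(1/2662) - 8457/8690 = 83/130438 - 8457/8690 = -25054384/25761505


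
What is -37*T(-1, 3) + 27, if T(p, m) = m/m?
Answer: -10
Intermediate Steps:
T(p, m) = 1
-37*T(-1, 3) + 27 = -37*1 + 27 = -37 + 27 = -10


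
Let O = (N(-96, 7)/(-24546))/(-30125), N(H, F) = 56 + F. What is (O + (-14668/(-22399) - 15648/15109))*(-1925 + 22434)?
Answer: -651506780109705632701/83416292174530250 ≈ -7810.3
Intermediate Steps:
O = 21/246482750 (O = ((56 + 7)/(-24546))/(-30125) = (63*(-1/24546))*(-1/30125) = -21/8182*(-1/30125) = 21/246482750 ≈ 8.5199e-8)
(O + (-14668/(-22399) - 15648/15109))*(-1925 + 22434) = (21/246482750 + (-14668/(-22399) - 15648/15109))*(-1925 + 22434) = (21/246482750 + (-14668*(-1/22399) - 15648*1/15109))*20509 = (21/246482750 + (14668/22399 - 15648/15109))*20509 = (21/246482750 - 128880740/338426491)*20509 = -31766872110278689/83416292174530250*20509 = -651506780109705632701/83416292174530250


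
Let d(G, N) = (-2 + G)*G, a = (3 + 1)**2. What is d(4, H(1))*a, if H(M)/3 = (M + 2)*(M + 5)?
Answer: 128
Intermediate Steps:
a = 16 (a = 4**2 = 16)
H(M) = 3*(2 + M)*(5 + M) (H(M) = 3*((M + 2)*(M + 5)) = 3*((2 + M)*(5 + M)) = 3*(2 + M)*(5 + M))
d(G, N) = G*(-2 + G)
d(4, H(1))*a = (4*(-2 + 4))*16 = (4*2)*16 = 8*16 = 128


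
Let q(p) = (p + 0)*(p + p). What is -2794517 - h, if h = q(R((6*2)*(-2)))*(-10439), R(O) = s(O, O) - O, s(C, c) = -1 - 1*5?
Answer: 3969955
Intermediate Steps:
s(C, c) = -6 (s(C, c) = -1 - 5 = -6)
R(O) = -6 - O
q(p) = 2*p² (q(p) = p*(2*p) = 2*p²)
h = -6764472 (h = (2*(-6 - 6*2*(-2))²)*(-10439) = (2*(-6 - 12*(-2))²)*(-10439) = (2*(-6 - 1*(-24))²)*(-10439) = (2*(-6 + 24)²)*(-10439) = (2*18²)*(-10439) = (2*324)*(-10439) = 648*(-10439) = -6764472)
-2794517 - h = -2794517 - 1*(-6764472) = -2794517 + 6764472 = 3969955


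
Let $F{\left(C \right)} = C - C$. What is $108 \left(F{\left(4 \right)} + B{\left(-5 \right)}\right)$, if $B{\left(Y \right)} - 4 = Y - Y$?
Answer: $432$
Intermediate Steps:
$F{\left(C \right)} = 0$
$B{\left(Y \right)} = 4$ ($B{\left(Y \right)} = 4 + \left(Y - Y\right) = 4 + 0 = 4$)
$108 \left(F{\left(4 \right)} + B{\left(-5 \right)}\right) = 108 \left(0 + 4\right) = 108 \cdot 4 = 432$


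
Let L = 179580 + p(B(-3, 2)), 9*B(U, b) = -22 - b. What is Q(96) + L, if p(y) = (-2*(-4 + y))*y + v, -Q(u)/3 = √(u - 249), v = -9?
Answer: 1615819/9 - 9*I*√17 ≈ 1.7954e+5 - 37.108*I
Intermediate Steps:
B(U, b) = -22/9 - b/9 (B(U, b) = (-22 - b)/9 = -22/9 - b/9)
Q(u) = -3*√(-249 + u) (Q(u) = -3*√(u - 249) = -3*√(-249 + u))
p(y) = -9 + y*(8 - 2*y) (p(y) = (-2*(-4 + y))*y - 9 = (8 - 2*y)*y - 9 = y*(8 - 2*y) - 9 = -9 + y*(8 - 2*y))
L = 1615819/9 (L = 179580 + (-9 - 2*(-22/9 - ⅑*2)² + 8*(-22/9 - ⅑*2)) = 179580 + (-9 - 2*(-22/9 - 2/9)² + 8*(-22/9 - 2/9)) = 179580 + (-9 - 2*(-8/3)² + 8*(-8/3)) = 179580 + (-9 - 2*64/9 - 64/3) = 179580 + (-9 - 128/9 - 64/3) = 179580 - 401/9 = 1615819/9 ≈ 1.7954e+5)
Q(96) + L = -3*√(-249 + 96) + 1615819/9 = -9*I*√17 + 1615819/9 = 1615819/9 - 9*I*√17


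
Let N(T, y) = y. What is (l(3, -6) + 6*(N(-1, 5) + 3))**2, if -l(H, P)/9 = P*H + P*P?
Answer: 12996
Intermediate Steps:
l(H, P) = -9*P**2 - 9*H*P (l(H, P) = -9*(P*H + P*P) = -9*(H*P + P**2) = -9*(P**2 + H*P) = -9*P**2 - 9*H*P)
(l(3, -6) + 6*(N(-1, 5) + 3))**2 = (-9*(-6)*(3 - 6) + 6*(5 + 3))**2 = (-9*(-6)*(-3) + 6*8)**2 = (-162 + 48)**2 = (-114)**2 = 12996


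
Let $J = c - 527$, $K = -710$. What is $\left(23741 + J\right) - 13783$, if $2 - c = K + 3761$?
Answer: $6382$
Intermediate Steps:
$c = -3049$ ($c = 2 - \left(-710 + 3761\right) = 2 - 3051 = -3049$)
$J = -3576$ ($J = -3049 - 527 = -3576$)
$\left(23741 + J\right) - 13783 = \left(23741 - 3576\right) - 13783 = 20165 - 13783 = 6382$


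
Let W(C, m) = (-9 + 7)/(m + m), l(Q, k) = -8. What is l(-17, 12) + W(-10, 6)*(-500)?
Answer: 226/3 ≈ 75.333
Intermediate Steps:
W(C, m) = -1/m (W(C, m) = -2*1/(2*m) = -1/m)
l(-17, 12) + W(-10, 6)*(-500) = -8 - 1/6*(-500) = -8 + 250/3 = 226/3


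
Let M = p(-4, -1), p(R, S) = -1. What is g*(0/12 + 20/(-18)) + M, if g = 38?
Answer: -389/9 ≈ -43.222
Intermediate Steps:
M = -1
g*(0/12 + 20/(-18)) + M = 38*(0/12 + 20/(-18)) - 1 = 38*(0*(1/12) + 20*(-1/18)) - 1 = 38*(0 - 10/9) - 1 = 38*(-10/9) - 1 = -380/9 - 1 = -389/9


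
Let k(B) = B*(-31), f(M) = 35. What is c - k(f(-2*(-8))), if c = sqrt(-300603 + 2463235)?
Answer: 1085 + 2*sqrt(540658) ≈ 2555.6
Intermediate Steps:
k(B) = -31*B
c = 2*sqrt(540658) (c = sqrt(2162632) = 2*sqrt(540658) ≈ 1470.6)
c - k(f(-2*(-8))) = 2*sqrt(540658) - (-31)*35 = 2*sqrt(540658) - 1*(-1085) = 2*sqrt(540658) + 1085 = 1085 + 2*sqrt(540658)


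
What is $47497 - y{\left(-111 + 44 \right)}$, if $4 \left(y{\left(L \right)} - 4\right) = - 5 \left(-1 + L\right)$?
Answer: $47408$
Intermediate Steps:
$y{\left(L \right)} = \frac{21}{4} - \frac{5 L}{4}$ ($y{\left(L \right)} = 4 + \frac{\left(-5\right) \left(-1 + L\right)}{4} = 4 + \frac{5 - 5 L}{4} = 4 - \left(- \frac{5}{4} + \frac{5 L}{4}\right) = \frac{21}{4} - \frac{5 L}{4}$)
$47497 - y{\left(-111 + 44 \right)} = 47497 - \left(\frac{21}{4} - \frac{5 \left(-111 + 44\right)}{4}\right) = 47497 - \left(\frac{21}{4} - - \frac{335}{4}\right) = 47497 - \left(\frac{21}{4} + \frac{335}{4}\right) = 47497 - 89 = 47408$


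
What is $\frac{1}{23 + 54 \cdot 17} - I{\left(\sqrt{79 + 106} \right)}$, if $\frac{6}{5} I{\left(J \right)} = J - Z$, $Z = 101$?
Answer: $\frac{475211}{5646} - \frac{5 \sqrt{185}}{6} \approx 72.833$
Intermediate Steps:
$I{\left(J \right)} = - \frac{505}{6} + \frac{5 J}{6}$ ($I{\left(J \right)} = \frac{5 \left(J - 101\right)}{6} = \frac{5 \left(-101 + J\right)}{6} = - \frac{505}{6} + \frac{5 J}{6}$)
$\frac{1}{23 + 54 \cdot 17} - I{\left(\sqrt{79 + 106} \right)} = \frac{1}{23 + 54 \cdot 17} - \left(- \frac{505}{6} + \frac{5 \sqrt{79 + 106}}{6}\right) = \frac{1}{23 + 918} - \left(- \frac{505}{6} + \frac{5 \sqrt{185}}{6}\right) = \frac{1}{941} + \left(\frac{505}{6} - \frac{5 \sqrt{185}}{6}\right) = \frac{475211}{5646} - \frac{5 \sqrt{185}}{6}$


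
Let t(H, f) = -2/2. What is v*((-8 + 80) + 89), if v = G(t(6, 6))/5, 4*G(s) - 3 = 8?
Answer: 1771/20 ≈ 88.550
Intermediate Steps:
t(H, f) = -1 (t(H, f) = -2*½ = -1)
G(s) = 11/4 (G(s) = ¾ + (¼)*8 = ¾ + 2 = 11/4)
v = 11/20 (v = (11/4)/5 = (11/4)*(⅕) = 11/20 ≈ 0.55000)
v*((-8 + 80) + 89) = 11*((-8 + 80) + 89)/20 = 11*(72 + 89)/20 = (11/20)*161 = 1771/20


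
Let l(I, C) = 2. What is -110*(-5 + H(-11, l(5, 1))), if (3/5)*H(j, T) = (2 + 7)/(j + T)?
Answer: 2200/3 ≈ 733.33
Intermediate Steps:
H(j, T) = 15/(T + j) (H(j, T) = 5*((2 + 7)/(j + T))/3 = 5*(9/(T + j))/3 = 15/(T + j))
-110*(-5 + H(-11, l(5, 1))) = -110*(-5 + 15/(2 - 11)) = -110*(-5 + 15/(-9)) = -110*(-5 + 15*(-1/9)) = -110*(-5 - 5/3) = -110*(-20/3) = 2200/3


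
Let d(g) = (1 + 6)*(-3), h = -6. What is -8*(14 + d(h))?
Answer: 56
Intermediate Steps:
d(g) = -21 (d(g) = 7*(-3) = -21)
-8*(14 + d(h)) = -8*(14 - 21) = -8*(-7) = 56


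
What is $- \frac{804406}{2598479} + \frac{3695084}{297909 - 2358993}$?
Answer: $- \frac{2814886628335}{1338920872809} \approx -2.1024$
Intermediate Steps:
$- \frac{804406}{2598479} + \frac{3695084}{297909 - 2358993} = \left(-804406\right) \frac{1}{2598479} + \frac{3695084}{-2061084} = - \frac{804406}{2598479} + 3695084 \left(- \frac{1}{2061084}\right) = - \frac{804406}{2598479} - \frac{923771}{515271} = - \frac{2814886628335}{1338920872809}$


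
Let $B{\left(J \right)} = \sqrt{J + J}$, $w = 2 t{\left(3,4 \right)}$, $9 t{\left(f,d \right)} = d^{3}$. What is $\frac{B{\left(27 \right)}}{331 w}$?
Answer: $\frac{27 \sqrt{6}}{42368} \approx 0.001561$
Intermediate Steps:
$t{\left(f,d \right)} = \frac{d^{3}}{9}$
$w = \frac{128}{9}$ ($w = 2 \frac{4^{3}}{9} = 2 \cdot \frac{1}{9} \cdot 64 = 2 \cdot \frac{64}{9} = \frac{128}{9} \approx 14.222$)
$B{\left(J \right)} = \sqrt{2} \sqrt{J}$ ($B{\left(J \right)} = \sqrt{2 J} = \sqrt{2} \sqrt{J}$)
$\frac{B{\left(27 \right)}}{331 w} = \frac{\sqrt{2} \sqrt{27}}{331 \cdot \frac{128}{9}} = \frac{\sqrt{2} \cdot 3 \sqrt{3}}{\frac{42368}{9}} = 3 \sqrt{6} \cdot \frac{9}{42368} = \frac{27 \sqrt{6}}{42368}$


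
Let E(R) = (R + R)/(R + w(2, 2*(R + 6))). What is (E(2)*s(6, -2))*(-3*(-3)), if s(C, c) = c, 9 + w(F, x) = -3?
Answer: 36/5 ≈ 7.2000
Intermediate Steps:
w(F, x) = -12 (w(F, x) = -9 - 3 = -12)
E(R) = 2*R/(-12 + R) (E(R) = (R + R)/(R - 12) = (2*R)/(-12 + R) = 2*R/(-12 + R))
(E(2)*s(6, -2))*(-3*(-3)) = ((2*2/(-12 + 2))*(-2))*(-3*(-3)) = ((2*2/(-10))*(-2))*9 = ((2*2*(-⅒))*(-2))*9 = -⅖*(-2)*9 = (⅘)*9 = 36/5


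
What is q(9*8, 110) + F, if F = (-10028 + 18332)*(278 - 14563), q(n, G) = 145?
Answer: -118622495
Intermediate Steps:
F = -118622640 (F = 8304*(-14285) = -118622640)
q(9*8, 110) + F = 145 - 118622640 = -118622495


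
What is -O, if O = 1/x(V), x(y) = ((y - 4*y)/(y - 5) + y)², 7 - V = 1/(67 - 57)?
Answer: -36100/576081 ≈ -0.062665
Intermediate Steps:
V = 69/10 (V = 7 - 1/(67 - 57) = 7 - 1/10 = 7 - 1*⅒ = 7 - ⅒ = 69/10 ≈ 6.9000)
x(y) = (y - 3*y/(-5 + y))² (x(y) = ((-3*y)/(-5 + y) + y)² = (-3*y/(-5 + y) + y)² = (y - 3*y/(-5 + y))²)
O = 36100/576081 (O = 1/((69/10)²*(-8 + 69/10)²/(-5 + 69/10)²) = 1/(4761*(-11/10)²/(100*(19/10)²)) = 1/((4761/100)*(121/100)*(100/361)) = 1/(576081/36100) = 36100/576081 ≈ 0.062665)
-O = -1*36100/576081 = -36100/576081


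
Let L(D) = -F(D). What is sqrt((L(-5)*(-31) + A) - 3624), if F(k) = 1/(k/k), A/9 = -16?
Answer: I*sqrt(3737) ≈ 61.131*I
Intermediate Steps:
A = -144 (A = 9*(-16) = -144)
F(k) = 1 (F(k) = 1/1 = 1)
L(D) = -1 (L(D) = -1*1 = -1)
sqrt((L(-5)*(-31) + A) - 3624) = sqrt((-1*(-31) - 144) - 3624) = sqrt((31 - 144) - 3624) = sqrt(-113 - 3624) = sqrt(-3737) = I*sqrt(3737)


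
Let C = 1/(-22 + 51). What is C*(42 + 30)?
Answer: 72/29 ≈ 2.4828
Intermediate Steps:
C = 1/29 ≈ 0.034483
C*(42 + 30) = (42 + 30)/29 = (1/29)*72 = 72/29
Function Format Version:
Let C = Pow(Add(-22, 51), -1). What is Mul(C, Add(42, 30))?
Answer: Rational(72, 29) ≈ 2.4828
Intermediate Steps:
C = Rational(1, 29) (C = Pow(29, -1) = Rational(1, 29) ≈ 0.034483)
Mul(C, Add(42, 30)) = Mul(Rational(1, 29), Add(42, 30)) = Mul(Rational(1, 29), 72) = Rational(72, 29)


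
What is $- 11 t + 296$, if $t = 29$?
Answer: $-23$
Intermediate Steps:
$- 11 t + 296 = \left(-11\right) 29 + 296 = -319 + 296 = -23$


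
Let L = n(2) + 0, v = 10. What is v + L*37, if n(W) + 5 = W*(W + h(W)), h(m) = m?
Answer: 121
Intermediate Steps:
n(W) = -5 + 2*W² (n(W) = -5 + W*(W + W) = -5 + W*(2*W) = -5 + 2*W²)
L = 3 (L = (-5 + 2*2²) + 0 = (-5 + 2*4) + 0 = (-5 + 8) + 0 = 3 + 0 = 3)
v + L*37 = 10 + 3*37 = 10 + 111 = 121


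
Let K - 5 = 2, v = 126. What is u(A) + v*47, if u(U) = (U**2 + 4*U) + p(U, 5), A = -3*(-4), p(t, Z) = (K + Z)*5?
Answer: 6174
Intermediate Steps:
K = 7 (K = 5 + 2 = 7)
p(t, Z) = 35 + 5*Z (p(t, Z) = (7 + Z)*5 = 35 + 5*Z)
A = 12
u(U) = 60 + U**2 + 4*U (u(U) = (U**2 + 4*U) + (35 + 5*5) = (U**2 + 4*U) + (35 + 25) = (U**2 + 4*U) + 60 = 60 + U**2 + 4*U)
u(A) + v*47 = (60 + 12**2 + 4*12) + 126*47 = (60 + 144 + 48) + 5922 = 252 + 5922 = 6174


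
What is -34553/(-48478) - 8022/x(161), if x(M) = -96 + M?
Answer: -386644571/3151070 ≈ -122.70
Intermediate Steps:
-34553/(-48478) - 8022/x(161) = -34553/(-48478) - 8022/(-96 + 161) = -34553*(-1/48478) - 8022/65 = 34553/48478 - 8022*1/65 = 34553/48478 - 8022/65 = -386644571/3151070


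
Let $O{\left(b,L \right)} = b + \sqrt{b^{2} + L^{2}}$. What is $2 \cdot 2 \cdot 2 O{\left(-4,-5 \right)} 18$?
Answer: $-576 + 144 \sqrt{41} \approx 346.05$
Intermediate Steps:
$O{\left(b,L \right)} = b + \sqrt{L^{2} + b^{2}}$
$2 \cdot 2 \cdot 2 O{\left(-4,-5 \right)} 18 = 2 \cdot 2 \cdot 2 \left(-4 + \sqrt{\left(-5\right)^{2} + \left(-4\right)^{2}}\right) 18 = 4 \cdot 2 \left(-4 + \sqrt{25 + 16}\right) 18 = 8 \left(-4 + \sqrt{41}\right) 18 = \left(-32 + 8 \sqrt{41}\right) 18 = -576 + 144 \sqrt{41}$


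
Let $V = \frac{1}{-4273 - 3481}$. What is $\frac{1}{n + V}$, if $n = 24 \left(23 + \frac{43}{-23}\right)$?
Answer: $\frac{178342}{90442633} \approx 0.0019719$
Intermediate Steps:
$n = \frac{11664}{23}$ ($n = 24 \left(23 + 43 \left(- \frac{1}{23}\right)\right) = 24 \left(23 - \frac{43}{23}\right) = 24 \cdot \frac{486}{23} = \frac{11664}{23} \approx 507.13$)
$V = - \frac{1}{7754}$ ($V = \frac{1}{-7754} = - \frac{1}{7754} \approx -0.00012897$)
$\frac{1}{n + V} = \frac{1}{\frac{11664}{23} - \frac{1}{7754}} = \frac{1}{\frac{90442633}{178342}} = \frac{178342}{90442633}$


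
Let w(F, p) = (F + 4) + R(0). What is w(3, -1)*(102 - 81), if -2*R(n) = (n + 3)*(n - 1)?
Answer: 357/2 ≈ 178.50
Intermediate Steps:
R(n) = -(-1 + n)*(3 + n)/2 (R(n) = -(n + 3)*(n - 1)/2 = -(3 + n)*(-1 + n)/2 = -(-1 + n)*(3 + n)/2)
w(F, p) = 11/2 + F (w(F, p) = (F + 4) + (3/2 - 1*0 - 1/2*0**2) = (4 + F) + (3/2 + 0 - 1/2*0) = (4 + F) + (3/2 + 0 + 0) = (4 + F) + 3/2 = 11/2 + F)
w(3, -1)*(102 - 81) = (11/2 + 3)*(102 - 81) = (17/2)*21 = 357/2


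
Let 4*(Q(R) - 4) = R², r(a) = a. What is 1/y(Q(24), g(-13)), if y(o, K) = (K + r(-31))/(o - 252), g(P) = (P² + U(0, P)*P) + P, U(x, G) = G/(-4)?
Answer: -416/331 ≈ -1.2568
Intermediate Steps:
U(x, G) = -G/4 (U(x, G) = G*(-¼) = -G/4)
Q(R) = 4 + R²/4
g(P) = P + 3*P²/4 (g(P) = (P² + (-P/4)*P) + P = (P² - P²/4) + P = 3*P²/4 + P = P + 3*P²/4)
y(o, K) = (-31 + K)/(-252 + o) (y(o, K) = (K - 31)/(o - 252) = (-31 + K)/(-252 + o))
1/y(Q(24), g(-13)) = 1/((-31 + (¼)*(-13)*(4 + 3*(-13)))/(-252 + (4 + (¼)*24²))) = 1/((-31 + (¼)*(-13)*(4 - 39))/(-252 + (4 + (¼)*576))) = 1/((-31 + (¼)*(-13)*(-35))/(-252 + (4 + 144))) = 1/((-31 + 455/4)/(-252 + 148)) = 1/((331/4)/(-104)) = 1/(-1/104*331/4) = 1/(-331/416) = -416/331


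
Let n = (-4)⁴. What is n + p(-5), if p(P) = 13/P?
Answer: 1267/5 ≈ 253.40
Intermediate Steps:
n = 256
n + p(-5) = 256 + 13/(-5) = 256 + 13*(-⅕) = 256 - 13/5 = 1267/5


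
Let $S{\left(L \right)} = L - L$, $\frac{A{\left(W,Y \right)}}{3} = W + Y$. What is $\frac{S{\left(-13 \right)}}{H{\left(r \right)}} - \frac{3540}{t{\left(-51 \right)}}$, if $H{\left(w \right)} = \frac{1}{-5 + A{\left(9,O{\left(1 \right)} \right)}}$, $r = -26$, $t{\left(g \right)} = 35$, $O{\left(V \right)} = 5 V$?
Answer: $- \frac{708}{7} \approx -101.14$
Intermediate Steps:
$A{\left(W,Y \right)} = 3 W + 3 Y$ ($A{\left(W,Y \right)} = 3 \left(W + Y\right) = 3 W + 3 Y$)
$H{\left(w \right)} = \frac{1}{37}$ ($H{\left(w \right)} = \frac{1}{-5 + \left(3 \cdot 9 + 3 \cdot 5 \cdot 1\right)} = \frac{1}{-5 + \left(27 + 3 \cdot 5\right)} = \frac{1}{-5 + \left(27 + 15\right)} = \frac{1}{-5 + 42} = \frac{1}{37}$)
$S{\left(L \right)} = 0$
$\frac{S{\left(-13 \right)}}{H{\left(r \right)}} - \frac{3540}{t{\left(-51 \right)}} = 0 \frac{1}{\frac{1}{37}} - \frac{3540}{35} = 0 \cdot 37 - \frac{708}{7} = 0 - \frac{708}{7} = - \frac{708}{7}$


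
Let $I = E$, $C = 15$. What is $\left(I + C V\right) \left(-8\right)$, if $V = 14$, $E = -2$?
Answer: $-1664$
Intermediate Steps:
$I = -2$
$\left(I + C V\right) \left(-8\right) = \left(-2 + 15 \cdot 14\right) \left(-8\right) = \left(-2 + 210\right) \left(-8\right) = 208 \left(-8\right) = -1664$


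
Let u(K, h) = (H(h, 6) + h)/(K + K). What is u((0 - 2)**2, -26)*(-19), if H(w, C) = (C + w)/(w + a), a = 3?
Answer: 5491/92 ≈ 59.685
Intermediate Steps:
H(w, C) = (C + w)/(3 + w) (H(w, C) = (C + w)/(w + 3) = (C + w)/(3 + w))
u(K, h) = (h + (6 + h)/(3 + h))/(2*K) (u(K, h) = ((6 + h)/(3 + h) + h)/(K + K) = (h + (6 + h)/(3 + h))/((2*K)) = (h + (6 + h)/(3 + h))*(1/(2*K)) = (h + (6 + h)/(3 + h))/(2*K))
u((0 - 2)**2, -26)*(-19) = ((6 - 26 - 26*(3 - 26))/(2*((0 - 2)**2)*(3 - 26)))*(-19) = ((1/2)*(6 - 26 - 26*(-23))/((-2)**2*(-23)))*(-19) = ((1/2)*(-1/23)*(6 - 26 + 598)/4)*(-19) = ((1/2)*(1/4)*(-1/23)*578)*(-19) = -289/92*(-19) = 5491/92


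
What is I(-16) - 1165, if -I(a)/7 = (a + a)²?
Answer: -8333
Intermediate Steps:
I(a) = -28*a² (I(a) = -7*(a + a)² = -7*4*a² = -28*a²)
I(-16) - 1165 = -28*(-16)² - 1165 = -28*256 - 1165 = -7168 - 1165 = -8333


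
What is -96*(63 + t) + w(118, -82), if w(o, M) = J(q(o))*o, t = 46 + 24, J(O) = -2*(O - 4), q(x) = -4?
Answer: -10880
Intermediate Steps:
J(O) = 8 - 2*O (J(O) = -2*(-4 + O) = 8 - 2*O)
t = 70
w(o, M) = 16*o (w(o, M) = (8 - 2*(-4))*o = (8 + 8)*o = 16*o)
-96*(63 + t) + w(118, -82) = -96*(63 + 70) + 16*118 = -96*133 + 1888 = -12768 + 1888 = -10880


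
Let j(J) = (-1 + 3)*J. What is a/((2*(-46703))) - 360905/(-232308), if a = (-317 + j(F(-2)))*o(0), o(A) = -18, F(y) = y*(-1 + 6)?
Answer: 16150756051/10849480524 ≈ 1.4886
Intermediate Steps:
F(y) = 5*y (F(y) = y*5 = 5*y)
j(J) = 2*J
a = 6066 (a = (-317 + 2*(5*(-2)))*(-18) = (-317 + 2*(-10))*(-18) = (-317 - 20)*(-18) = -337*(-18) = 6066)
a/((2*(-46703))) - 360905/(-232308) = 6066/((2*(-46703))) - 360905/(-232308) = 6066/(-93406) - 360905*(-1/232308) = 6066*(-1/93406) + 360905/232308 = -3033/46703 + 360905/232308 = 16150756051/10849480524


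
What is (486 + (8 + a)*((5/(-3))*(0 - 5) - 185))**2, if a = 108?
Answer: 3602640484/9 ≈ 4.0029e+8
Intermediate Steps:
(486 + (8 + a)*((5/(-3))*(0 - 5) - 185))**2 = (486 + (8 + 108)*((5/(-3))*(0 - 5) - 185))**2 = (486 + 116*((5*(-1/3))*(-5) - 185))**2 = (486 + 116*(-5/3*(-5) - 185))**2 = (486 + 116*(25/3 - 185))**2 = (486 + 116*(-530/3))**2 = (486 - 61480/3)**2 = (-60022/3)**2 = 3602640484/9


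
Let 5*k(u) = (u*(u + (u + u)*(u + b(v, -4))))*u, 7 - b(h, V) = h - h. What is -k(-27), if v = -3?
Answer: -767637/5 ≈ -1.5353e+5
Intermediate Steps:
b(h, V) = 7 (b(h, V) = 7 - (h - h) = 7 - 1*0 = 7 + 0 = 7)
k(u) = u²*(u + 2*u*(7 + u))/5 (k(u) = ((u*(u + (u + u)*(u + 7)))*u)/5 = ((u*(u + (2*u)*(7 + u)))*u)/5 = ((u*(u + 2*u*(7 + u)))*u)/5 = (u²*(u + 2*u*(7 + u)))/5 = u²*(u + 2*u*(7 + u))/5)
-k(-27) = -(-27)³*(15 + 2*(-27))/5 = -(-19683)*(15 - 54)/5 = -(-19683)*(-39)/5 = -1*767637/5 = -767637/5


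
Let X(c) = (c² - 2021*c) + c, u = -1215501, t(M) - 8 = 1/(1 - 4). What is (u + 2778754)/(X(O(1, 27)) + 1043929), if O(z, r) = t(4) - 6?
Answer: 14069277/9365086 ≈ 1.5023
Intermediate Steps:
t(M) = 23/3 (t(M) = 8 + 1/(1 - 4) = 8 + 1/(-3) = 8 - ⅓ = 23/3)
O(z, r) = 5/3 (O(z, r) = 23/3 - 6 = 5/3)
X(c) = c² - 2020*c
(u + 2778754)/(X(O(1, 27)) + 1043929) = (-1215501 + 2778754)/(5*(-2020 + 5/3)/3 + 1043929) = 1563253/((5/3)*(-6055/3) + 1043929) = 1563253/(-30275/9 + 1043929) = 1563253/(9365086/9) = 1563253*(9/9365086) = 14069277/9365086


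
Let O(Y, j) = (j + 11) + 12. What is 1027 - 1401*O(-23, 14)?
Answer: -50810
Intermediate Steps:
O(Y, j) = 23 + j (O(Y, j) = (11 + j) + 12 = 23 + j)
1027 - 1401*O(-23, 14) = 1027 - 1401*(23 + 14) = 1027 - 1401*37 = 1027 - 51837 = -50810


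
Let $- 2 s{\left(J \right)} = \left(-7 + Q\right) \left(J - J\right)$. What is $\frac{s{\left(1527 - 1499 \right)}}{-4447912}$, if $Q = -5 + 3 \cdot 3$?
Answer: $0$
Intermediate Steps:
$Q = 4$ ($Q = -5 + 9 = 4$)
$s{\left(J \right)} = 0$ ($s{\left(J \right)} = - \frac{\left(-7 + 4\right) \left(J - J\right)}{2} = - \frac{\left(-3\right) 0}{2} = \left(- \frac{1}{2}\right) 0 = 0$)
$\frac{s{\left(1527 - 1499 \right)}}{-4447912} = \frac{0}{-4447912} = 0 \left(- \frac{1}{4447912}\right) = 0$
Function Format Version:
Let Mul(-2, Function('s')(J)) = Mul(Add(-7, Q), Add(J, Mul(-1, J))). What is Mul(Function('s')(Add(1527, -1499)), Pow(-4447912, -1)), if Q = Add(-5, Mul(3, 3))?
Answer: 0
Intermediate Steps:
Q = 4 (Q = Add(-5, 9) = 4)
Function('s')(J) = 0 (Function('s')(J) = Mul(Rational(-1, 2), Mul(Add(-7, 4), Add(J, Mul(-1, J)))) = Mul(Rational(-1, 2), Mul(-3, 0)) = Mul(Rational(-1, 2), 0) = 0)
Mul(Function('s')(Add(1527, -1499)), Pow(-4447912, -1)) = Mul(0, Pow(-4447912, -1)) = Mul(0, Rational(-1, 4447912)) = 0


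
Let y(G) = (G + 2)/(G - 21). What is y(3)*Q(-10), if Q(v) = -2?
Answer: 5/9 ≈ 0.55556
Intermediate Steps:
y(G) = (2 + G)/(-21 + G)
y(3)*Q(-10) = ((2 + 3)/(-21 + 3))*(-2) = (5/(-18))*(-2) = -1/18*5*(-2) = -5/18*(-2) = 5/9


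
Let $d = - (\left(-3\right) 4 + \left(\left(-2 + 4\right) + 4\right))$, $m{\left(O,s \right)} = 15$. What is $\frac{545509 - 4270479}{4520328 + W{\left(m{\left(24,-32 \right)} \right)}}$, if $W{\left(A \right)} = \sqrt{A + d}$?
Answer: $- \frac{5612695396720}{6811121742521} + \frac{3724970 \sqrt{21}}{20433365227563} \approx -0.82405$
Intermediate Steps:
$d = 6$ ($d = - (-12 + \left(2 + 4\right)) = - (-12 + 6) = \left(-1\right) \left(-6\right) = 6$)
$W{\left(A \right)} = \sqrt{6 + A}$ ($W{\left(A \right)} = \sqrt{A + 6} = \sqrt{6 + A}$)
$\frac{545509 - 4270479}{4520328 + W{\left(m{\left(24,-32 \right)} \right)}} = \frac{545509 - 4270479}{4520328 + \sqrt{6 + 15}} = - \frac{3724970}{4520328 + \sqrt{21}}$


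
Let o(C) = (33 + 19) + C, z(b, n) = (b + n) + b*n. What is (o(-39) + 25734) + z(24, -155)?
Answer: 21896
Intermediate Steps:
z(b, n) = b + n + b*n
o(C) = 52 + C
(o(-39) + 25734) + z(24, -155) = ((52 - 39) + 25734) + (24 - 155 + 24*(-155)) = (13 + 25734) + (24 - 155 - 3720) = 25747 - 3851 = 21896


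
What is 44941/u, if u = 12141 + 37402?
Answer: 3457/3811 ≈ 0.90711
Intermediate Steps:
u = 49543
44941/u = 44941/49543 = 44941*(1/49543) = 3457/3811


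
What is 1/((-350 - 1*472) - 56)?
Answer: -1/878 ≈ -0.0011390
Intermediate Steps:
1/((-350 - 1*472) - 56) = 1/((-350 - 472) - 56) = 1/(-822 - 56) = 1/(-878) = -1/878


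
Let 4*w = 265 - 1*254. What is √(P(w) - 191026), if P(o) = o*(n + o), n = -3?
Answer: 3*I*√339603/4 ≈ 437.07*I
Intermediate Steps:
w = 11/4 (w = (265 - 1*254)/4 = (265 - 254)/4 = (¼)*11 = 11/4 ≈ 2.7500)
P(o) = o*(-3 + o)
√(P(w) - 191026) = √(11*(-3 + 11/4)/4 - 191026) = √((11/4)*(-¼) - 191026) = √(-11/16 - 191026) = √(-3056427/16) = 3*I*√339603/4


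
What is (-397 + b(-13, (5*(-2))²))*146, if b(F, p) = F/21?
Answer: -1219100/21 ≈ -58052.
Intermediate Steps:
b(F, p) = F/21 (b(F, p) = F*(1/21) = F/21)
(-397 + b(-13, (5*(-2))²))*146 = (-397 + (1/21)*(-13))*146 = (-397 - 13/21)*146 = -8350/21*146 = -1219100/21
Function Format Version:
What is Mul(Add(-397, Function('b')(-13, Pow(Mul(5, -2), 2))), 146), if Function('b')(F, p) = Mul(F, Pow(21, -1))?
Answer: Rational(-1219100, 21) ≈ -58052.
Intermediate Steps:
Function('b')(F, p) = Mul(Rational(1, 21), F) (Function('b')(F, p) = Mul(F, Rational(1, 21)) = Mul(Rational(1, 21), F))
Mul(Add(-397, Function('b')(-13, Pow(Mul(5, -2), 2))), 146) = Mul(Add(-397, Mul(Rational(1, 21), -13)), 146) = Mul(Add(-397, Rational(-13, 21)), 146) = Mul(Rational(-8350, 21), 146) = Rational(-1219100, 21)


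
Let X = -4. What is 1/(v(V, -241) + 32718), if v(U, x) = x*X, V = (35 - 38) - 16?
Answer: 1/33682 ≈ 2.9689e-5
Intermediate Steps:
V = -19 (V = -3 - 16 = -19)
v(U, x) = -4*x (v(U, x) = x*(-4) = -4*x)
1/(v(V, -241) + 32718) = 1/(-4*(-241) + 32718) = 1/(964 + 32718) = 1/33682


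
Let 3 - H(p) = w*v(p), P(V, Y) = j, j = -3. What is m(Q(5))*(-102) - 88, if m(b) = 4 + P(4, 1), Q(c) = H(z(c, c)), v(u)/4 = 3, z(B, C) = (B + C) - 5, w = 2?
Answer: -190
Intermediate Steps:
z(B, C) = -5 + B + C
P(V, Y) = -3
v(u) = 12 (v(u) = 4*3 = 12)
H(p) = -21 (H(p) = 3 - 2*12 = 3 - 1*24 = 3 - 24 = -21)
Q(c) = -21
m(b) = 1 (m(b) = 4 - 3 = 1)
m(Q(5))*(-102) - 88 = 1*(-102) - 88 = -102 - 88 = -190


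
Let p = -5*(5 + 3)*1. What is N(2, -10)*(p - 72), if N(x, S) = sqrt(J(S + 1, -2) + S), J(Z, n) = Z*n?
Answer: -224*sqrt(2) ≈ -316.78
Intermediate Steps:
p = -40 (p = -5*8*1 = -40*1 = -40)
N(x, S) = sqrt(-2 - S) (N(x, S) = sqrt((S + 1)*(-2) + S) = sqrt((1 + S)*(-2) + S) = sqrt((-2 - 2*S) + S) = sqrt(-2 - S))
N(2, -10)*(p - 72) = sqrt(-2 - 1*(-10))*(-40 - 72) = sqrt(-2 + 10)*(-112) = sqrt(8)*(-112) = (2*sqrt(2))*(-112) = -224*sqrt(2)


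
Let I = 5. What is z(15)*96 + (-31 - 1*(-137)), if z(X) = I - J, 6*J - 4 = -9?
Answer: 666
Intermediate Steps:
J = -5/6 (J = 2/3 + (1/6)*(-9) = 2/3 - 3/2 = -5/6 ≈ -0.83333)
z(X) = 35/6 (z(X) = 5 - 1*(-5/6) = 5 + 5/6 = 35/6)
z(15)*96 + (-31 - 1*(-137)) = (35/6)*96 + (-31 - 1*(-137)) = 560 + (-31 + 137) = 560 + 106 = 666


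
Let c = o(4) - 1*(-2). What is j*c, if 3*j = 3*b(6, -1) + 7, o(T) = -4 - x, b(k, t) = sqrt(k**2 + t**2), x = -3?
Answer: 7/3 + sqrt(37) ≈ 8.4161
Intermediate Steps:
o(T) = -1 (o(T) = -4 - 1*(-3) = -4 + 3 = -1)
c = 1 (c = -1 - 1*(-2) = -1 + 2 = 1)
j = 7/3 + sqrt(37) (j = (3*sqrt(6**2 + (-1)**2) + 7)/3 = (3*sqrt(36 + 1) + 7)/3 = (3*sqrt(37) + 7)/3 = (7 + 3*sqrt(37))/3 = 7/3 + sqrt(37) ≈ 8.4161)
j*c = (7/3 + sqrt(37))*1 = 7/3 + sqrt(37)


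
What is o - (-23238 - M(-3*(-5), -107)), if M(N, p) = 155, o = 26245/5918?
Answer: 138466019/5918 ≈ 23397.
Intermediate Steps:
o = 26245/5918 (o = 26245*(1/5918) = 26245/5918 ≈ 4.4348)
o - (-23238 - M(-3*(-5), -107)) = 26245/5918 - (-23238 - 1*155) = 26245/5918 - (-23238 - 155) = 26245/5918 - 1*(-23393) = 26245/5918 + 23393 = 138466019/5918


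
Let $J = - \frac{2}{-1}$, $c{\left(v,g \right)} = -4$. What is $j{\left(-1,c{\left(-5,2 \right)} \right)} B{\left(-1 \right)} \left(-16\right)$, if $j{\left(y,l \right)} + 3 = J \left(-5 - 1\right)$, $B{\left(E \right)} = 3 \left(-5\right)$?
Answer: $-3600$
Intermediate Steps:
$B{\left(E \right)} = -15$
$J = 2$ ($J = \left(-2\right) \left(-1\right) = 2$)
$j{\left(y,l \right)} = -15$ ($j{\left(y,l \right)} = -3 + 2 \left(-5 - 1\right) = -3 + 2 \left(-6\right) = -3 - 12 = -15$)
$j{\left(-1,c{\left(-5,2 \right)} \right)} B{\left(-1 \right)} \left(-16\right) = \left(-15\right) \left(-15\right) \left(-16\right) = 225 \left(-16\right) = -3600$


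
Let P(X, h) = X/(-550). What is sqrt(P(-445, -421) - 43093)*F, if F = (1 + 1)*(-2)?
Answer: -2*I*sqrt(521415510)/55 ≈ -830.35*I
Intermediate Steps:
P(X, h) = -X/550 (P(X, h) = X*(-1/550) = -X/550)
F = -4 (F = 2*(-2) = -4)
sqrt(P(-445, -421) - 43093)*F = sqrt(-1/550*(-445) - 43093)*(-4) = sqrt(89/110 - 43093)*(-4) = sqrt(-4740141/110)*(-4) = (I*sqrt(521415510)/110)*(-4) = -2*I*sqrt(521415510)/55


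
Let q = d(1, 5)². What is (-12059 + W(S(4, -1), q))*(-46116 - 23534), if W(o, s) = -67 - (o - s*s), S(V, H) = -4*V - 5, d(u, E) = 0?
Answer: 843113250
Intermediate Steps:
S(V, H) = -5 - 4*V
q = 0 (q = 0² = 0)
W(o, s) = -67 + s² - o (W(o, s) = -67 - (o - s²) = -67 + (s² - o) = -67 + s² - o)
(-12059 + W(S(4, -1), q))*(-46116 - 23534) = (-12059 + (-67 + 0² - (-5 - 4*4)))*(-46116 - 23534) = (-12059 + (-67 + 0 - (-5 - 16)))*(-69650) = (-12059 + (-67 + 0 - 1*(-21)))*(-69650) = (-12059 + (-67 + 0 + 21))*(-69650) = (-12059 - 46)*(-69650) = -12105*(-69650) = 843113250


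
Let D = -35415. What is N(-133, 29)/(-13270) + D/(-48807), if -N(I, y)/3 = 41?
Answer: 52884479/71963210 ≈ 0.73488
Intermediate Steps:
N(I, y) = -123 (N(I, y) = -3*41 = -123)
N(-133, 29)/(-13270) + D/(-48807) = -123/(-13270) - 35415/(-48807) = -123*(-1/13270) - 35415*(-1/48807) = 123/13270 + 3935/5423 = 52884479/71963210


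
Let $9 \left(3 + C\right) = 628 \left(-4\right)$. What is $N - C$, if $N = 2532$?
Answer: $\frac{25327}{9} \approx 2814.1$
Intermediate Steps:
$C = - \frac{2539}{9}$ ($C = -3 + \frac{628 \left(-4\right)}{9} = -3 + \frac{1}{9} \left(-2512\right) = -3 - \frac{2512}{9} = - \frac{2539}{9} \approx -282.11$)
$N - C = 2532 - - \frac{2539}{9} = 2532 + \frac{2539}{9} = \frac{25327}{9}$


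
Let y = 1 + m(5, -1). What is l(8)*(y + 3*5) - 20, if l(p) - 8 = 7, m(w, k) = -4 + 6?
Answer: 250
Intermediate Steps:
m(w, k) = 2
l(p) = 15 (l(p) = 8 + 7 = 15)
y = 3 (y = 1 + 2 = 3)
l(8)*(y + 3*5) - 20 = 15*(3 + 3*5) - 20 = 15*(3 + 15) - 20 = 15*18 - 20 = 270 - 20 = 250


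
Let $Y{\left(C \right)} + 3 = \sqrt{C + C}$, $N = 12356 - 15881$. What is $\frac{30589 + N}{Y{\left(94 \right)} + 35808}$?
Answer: $\frac{969026520}{1281997837} - \frac{54128 \sqrt{47}}{1281997837} \approx 0.75558$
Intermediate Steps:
$N = -3525$ ($N = 12356 - 15881 = -3525$)
$Y{\left(C \right)} = -3 + \sqrt{2} \sqrt{C}$ ($Y{\left(C \right)} = -3 + \sqrt{C + C} = -3 + \sqrt{2 C} = -3 + \sqrt{2} \sqrt{C}$)
$\frac{30589 + N}{Y{\left(94 \right)} + 35808} = \frac{30589 - 3525}{\left(-3 + \sqrt{2} \sqrt{94}\right) + 35808} = \frac{27064}{\left(-3 + 2 \sqrt{47}\right) + 35808} = \frac{27064}{35805 + 2 \sqrt{47}}$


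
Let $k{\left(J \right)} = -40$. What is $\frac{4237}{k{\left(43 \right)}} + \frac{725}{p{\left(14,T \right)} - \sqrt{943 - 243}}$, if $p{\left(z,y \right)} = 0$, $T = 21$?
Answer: $- \frac{4237}{40} - \frac{145 \sqrt{7}}{14} \approx -133.33$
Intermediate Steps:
$\frac{4237}{k{\left(43 \right)}} + \frac{725}{p{\left(14,T \right)} - \sqrt{943 - 243}} = \frac{4237}{-40} + \frac{725}{0 - \sqrt{943 - 243}} = 4237 \left(- \frac{1}{40}\right) + \frac{725}{0 - \sqrt{700}} = - \frac{4237}{40} + \frac{725}{0 - 10 \sqrt{7}} = - \frac{4237}{40} + \frac{725}{\left(-10\right) \sqrt{7}} = - \frac{4237}{40} + 725 \left(- \frac{\sqrt{7}}{70}\right) = - \frac{4237}{40} - \frac{145 \sqrt{7}}{14}$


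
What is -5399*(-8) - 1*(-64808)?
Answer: 108000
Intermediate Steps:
-5399*(-8) - 1*(-64808) = 43192 + 64808 = 108000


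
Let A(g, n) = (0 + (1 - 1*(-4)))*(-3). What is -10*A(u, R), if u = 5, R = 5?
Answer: 150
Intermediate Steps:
A(g, n) = -15 (A(g, n) = (0 + (1 + 4))*(-3) = (0 + 5)*(-3) = 5*(-3) = -15)
-10*A(u, R) = -10*(-15) = 150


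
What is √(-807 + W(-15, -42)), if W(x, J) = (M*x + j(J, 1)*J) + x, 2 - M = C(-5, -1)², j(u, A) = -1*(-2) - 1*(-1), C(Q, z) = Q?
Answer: 3*I*√67 ≈ 24.556*I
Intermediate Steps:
j(u, A) = 3 (j(u, A) = 2 + 1 = 3)
M = -23 (M = 2 - 1*(-5)² = 2 - 1*25 = 2 - 25 = -23)
W(x, J) = -22*x + 3*J (W(x, J) = (-23*x + 3*J) + x = -22*x + 3*J)
√(-807 + W(-15, -42)) = √(-807 + (-22*(-15) + 3*(-42))) = √(-807 + (330 - 126)) = √(-807 + 204) = √(-603) = 3*I*√67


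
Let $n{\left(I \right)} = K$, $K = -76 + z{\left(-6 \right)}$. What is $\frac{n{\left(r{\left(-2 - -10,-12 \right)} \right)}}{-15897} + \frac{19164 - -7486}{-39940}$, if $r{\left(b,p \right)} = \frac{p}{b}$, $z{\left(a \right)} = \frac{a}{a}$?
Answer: $- \frac{14021985}{21164206} \approx -0.66253$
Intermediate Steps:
$z{\left(a \right)} = 1$
$K = -75$ ($K = -76 + 1 = -75$)
$n{\left(I \right)} = -75$
$\frac{n{\left(r{\left(-2 - -10,-12 \right)} \right)}}{-15897} + \frac{19164 - -7486}{-39940} = - \frac{75}{-15897} + \frac{19164 - -7486}{-39940} = \left(-75\right) \left(- \frac{1}{15897}\right) + \left(19164 + 7486\right) \left(- \frac{1}{39940}\right) = \frac{25}{5299} + 26650 \left(- \frac{1}{39940}\right) = \frac{25}{5299} - \frac{2665}{3994} = - \frac{14021985}{21164206}$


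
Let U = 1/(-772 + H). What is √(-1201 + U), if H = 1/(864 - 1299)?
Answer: 4*I*√8465238417211/335821 ≈ 34.655*I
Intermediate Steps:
H = -1/435 (H = 1/(-435) = -1/435 ≈ -0.0022989)
U = -435/335821 (U = 1/(-772 - 1/435) = 1/(-335821/435) = -435/335821 ≈ -0.0012953)
√(-1201 + U) = √(-1201 - 435/335821) = √(-403321456/335821) = 4*I*√8465238417211/335821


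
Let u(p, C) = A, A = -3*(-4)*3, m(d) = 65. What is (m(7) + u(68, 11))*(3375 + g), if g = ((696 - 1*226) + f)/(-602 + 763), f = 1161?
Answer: 7863658/23 ≈ 3.4190e+5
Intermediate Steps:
g = 233/23 (g = ((696 - 1*226) + 1161)/(-602 + 763) = ((696 - 226) + 1161)/161 = (470 + 1161)*(1/161) = 1631*(1/161) = 233/23 ≈ 10.130)
A = 36 (A = 12*3 = 36)
u(p, C) = 36
(m(7) + u(68, 11))*(3375 + g) = (65 + 36)*(3375 + 233/23) = 101*(77858/23) = 7863658/23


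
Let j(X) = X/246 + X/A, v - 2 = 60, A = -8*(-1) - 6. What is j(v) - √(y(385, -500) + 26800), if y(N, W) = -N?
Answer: 3844/123 - 3*√2935 ≈ -131.27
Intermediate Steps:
A = 2 (A = 8 - 6 = 2)
v = 62 (v = 2 + 60 = 62)
j(X) = 62*X/123 (j(X) = X/246 + X/2 = 62*X/123)
j(v) - √(y(385, -500) + 26800) = (62/123)*62 - √(-1*385 + 26800) = 3844/123 - √(-385 + 26800) = 3844/123 - √26415 = 3844/123 - 3*√2935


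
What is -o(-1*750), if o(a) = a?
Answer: 750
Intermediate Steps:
-o(-1*750) = -(-1)*750 = -1*(-750) = 750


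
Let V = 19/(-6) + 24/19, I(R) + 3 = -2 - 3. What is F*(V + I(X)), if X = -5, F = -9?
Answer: 3387/38 ≈ 89.132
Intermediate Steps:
I(R) = -8 (I(R) = -3 + (-2 - 3) = -3 - 5 = -8)
V = -217/114 (V = 19*(-⅙) + 24*(1/19) = -19/6 + 24/19 = -217/114 ≈ -1.9035)
F*(V + I(X)) = -9*(-217/114 - 8) = -9*(-1129/114) = 3387/38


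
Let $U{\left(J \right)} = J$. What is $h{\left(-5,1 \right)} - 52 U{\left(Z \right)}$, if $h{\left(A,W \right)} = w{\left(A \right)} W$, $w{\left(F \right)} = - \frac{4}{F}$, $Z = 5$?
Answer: $- \frac{1296}{5} \approx -259.2$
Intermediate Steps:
$h{\left(A,W \right)} = - \frac{4 W}{A}$ ($h{\left(A,W \right)} = - \frac{4}{A} W = - \frac{4 W}{A}$)
$h{\left(-5,1 \right)} - 52 U{\left(Z \right)} = \left(-4\right) 1 \frac{1}{-5} - 260 = \left(-4\right) 1 \left(- \frac{1}{5}\right) - 260 = \frac{4}{5} - 260 = - \frac{1296}{5}$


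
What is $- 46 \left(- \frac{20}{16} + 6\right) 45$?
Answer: $- \frac{19665}{2} \approx -9832.5$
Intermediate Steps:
$- 46 \left(- \frac{20}{16} + 6\right) 45 = - 46 \left(\left(-20\right) \frac{1}{16} + 6\right) 45 = - 46 \left(- \frac{5}{4} + 6\right) 45 = \left(-46\right) \frac{19}{4} \cdot 45 = \left(- \frac{437}{2}\right) 45 = - \frac{19665}{2}$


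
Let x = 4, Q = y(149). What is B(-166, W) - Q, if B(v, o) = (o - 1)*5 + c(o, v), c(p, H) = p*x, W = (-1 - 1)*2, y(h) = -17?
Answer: -24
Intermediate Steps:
W = -4 (W = -2*2 = -4)
Q = -17
c(p, H) = 4*p (c(p, H) = p*4 = 4*p)
B(v, o) = -5 + 9*o (B(v, o) = (o - 1)*5 + 4*o = (-1 + o)*5 + 4*o = (-5 + 5*o) + 4*o = -5 + 9*o)
B(-166, W) - Q = (-5 + 9*(-4)) - 1*(-17) = (-5 - 36) + 17 = -41 + 17 = -24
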